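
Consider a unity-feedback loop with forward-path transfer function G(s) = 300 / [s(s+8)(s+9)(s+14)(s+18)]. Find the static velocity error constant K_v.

25/1512

The open loop has one pole at the origin → type 1 system.
K_v = lim_{s→0} s·G(s) = 300 / (8·9·14·18) = 25/1512.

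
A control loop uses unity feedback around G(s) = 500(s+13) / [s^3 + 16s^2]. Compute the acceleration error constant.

406.25

The denominator has no term below 16s^2 — 2 poles at s=0, type 2.
K_a = lim_{s→0} s^2·G(s) = 500·13 / 16 = 406.25.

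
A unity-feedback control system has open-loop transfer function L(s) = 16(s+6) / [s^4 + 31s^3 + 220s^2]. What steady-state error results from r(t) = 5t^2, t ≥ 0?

275/12

The denominator has no term below 220s^2 — 2 poles at s=0, type 2.
K_a = lim_{s→0} s^2·L(s) = 16·6 / 220 = 24/55.
r(t) = 5t^2 gives R(s) = 10/s^3.
e_ss = 10/K_a = 10/(24/55) = 275/12.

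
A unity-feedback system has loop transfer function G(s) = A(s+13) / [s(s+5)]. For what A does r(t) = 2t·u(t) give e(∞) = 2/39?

15

One free integrator in G(s): this is a type 1 system.
K_v = lim_{s→0} s·G(s) = A·13 / (5) = 2.6·A.
e_ss = 2/K_v = 2/39 ⇒ K_v = 39 ⇒ A = 39/2.6 = 15.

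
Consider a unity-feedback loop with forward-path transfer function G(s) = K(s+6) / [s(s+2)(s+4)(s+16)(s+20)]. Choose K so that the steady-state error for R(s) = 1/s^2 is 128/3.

G(s) has one factor of s in the denominator, so the system is type 1.
K_v = lim_{s→0} s·G(s) = K·6 / (2·4·16·20) = (3/1280)·K.
e_ss = 1/K_v = 128/3 ⇒ K_v = 3/128 ⇒ K = (3/128)/(3/1280) = 10.

10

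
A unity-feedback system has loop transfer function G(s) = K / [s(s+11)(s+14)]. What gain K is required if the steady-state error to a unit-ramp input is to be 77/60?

120

One free integrator in G(s): this is a type 1 system.
K_v = lim_{s→0} s·G(s) = K / (11·14) = (1/154)·K.
e_ss = 1/K_v = 77/60 ⇒ K_v = 60/77 ⇒ K = (60/77)/(1/154) = 120.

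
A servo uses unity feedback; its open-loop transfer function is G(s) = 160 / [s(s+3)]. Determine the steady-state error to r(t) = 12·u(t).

0

One free integrator in G(s): this is a type 1 system.
K_p = ∞ for a type-1 system; e_ss to a step is zero.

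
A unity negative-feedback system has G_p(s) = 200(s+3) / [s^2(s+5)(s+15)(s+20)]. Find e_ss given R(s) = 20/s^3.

50

System type = 2 (two poles at s=0).
K_a = lim_{s→0} s^2·G_p(s) = 200·3 / (5·15·20) = 0.4.
r(t) = 10t^2 gives R(s) = 20/s^3.
e_ss = 20/K_a = 20/0.4 = 50.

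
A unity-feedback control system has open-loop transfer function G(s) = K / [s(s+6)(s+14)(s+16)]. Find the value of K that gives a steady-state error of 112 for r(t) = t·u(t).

12

System type = 1 (one pole at s=0).
K_v = lim_{s→0} s·G(s) = K / (6·14·16) = (1/1344)·K.
e_ss = 1/K_v = 112 ⇒ K_v = 1/112 ⇒ K = (1/112)/(1/1344) = 12.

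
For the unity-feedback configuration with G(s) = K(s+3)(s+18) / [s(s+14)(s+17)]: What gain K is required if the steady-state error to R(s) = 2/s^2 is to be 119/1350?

One free integrator in G(s): this is a type 1 system.
K_v = lim_{s→0} s·G(s) = K·3·18 / (14·17) = (27/119)·K.
e_ss = 2/K_v = 119/1350 ⇒ K_v = 2700/119 ⇒ K = (2700/119)/(27/119) = 100.

100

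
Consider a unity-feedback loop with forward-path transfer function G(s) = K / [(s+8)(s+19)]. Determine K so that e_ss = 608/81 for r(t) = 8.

10

No free integrators in G(s): this is a type 0 system.
K_p = lim_{s→0} G(s) = K / (8·19) = (1/152)·K.
e_ss = 8/(1 + K_p) = 608/81 ⇒ 1 + (1/152)·K = 81/76 ⇒ K = 10.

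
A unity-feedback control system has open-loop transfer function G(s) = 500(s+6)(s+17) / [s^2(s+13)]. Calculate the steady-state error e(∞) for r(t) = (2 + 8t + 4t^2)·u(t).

G(s) has two factors of s in the denominator, so the system is type 2. By superposition:
  • 2: tracked with zero error.
  • 8t: tracked with zero error.
  • 4t^2: e_ss = 8/K_a with K_a=51000/13 → 13/6375.
Total e_ss = 13/6375.

13/6375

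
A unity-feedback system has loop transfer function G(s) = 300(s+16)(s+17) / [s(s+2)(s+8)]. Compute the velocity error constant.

The open loop has one pole at the origin → type 1 system.
K_v = lim_{s→0} s·G(s) = 300·16·17 / (2·8) = 5100.

5100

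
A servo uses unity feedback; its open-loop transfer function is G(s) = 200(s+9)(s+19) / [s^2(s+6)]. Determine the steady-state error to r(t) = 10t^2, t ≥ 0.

1/285

The open loop has two poles at the origin → type 2 system.
K_a = lim_{s→0} s^2·G(s) = 200·9·19 / (6) = 5700.
r(t) = 10t^2 gives R(s) = 20/s^3.
e_ss = 20/K_a = 20/5700 = 1/285.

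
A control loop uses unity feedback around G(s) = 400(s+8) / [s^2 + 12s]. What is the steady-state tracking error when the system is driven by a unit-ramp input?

3/800

Lowest-order denominator term is 12s, so the open loop has 1 pole at the origin → type 1 system.
K_v = lim_{s→0} s·G(s) = 400·8 / 12 = 800/3.
e_ss = 1/K_v = 1/(800/3) = 3/800.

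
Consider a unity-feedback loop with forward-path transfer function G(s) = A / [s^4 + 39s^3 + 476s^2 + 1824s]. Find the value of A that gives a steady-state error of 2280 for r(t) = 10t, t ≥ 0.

Lowest-order denominator term is 1824s, so the open loop has 1 pole at the origin → type 1 system.
K_v = lim_{s→0} s·G(s) = A / 1824 = (1/1824)·A.
e_ss = 10/K_v = 2280 ⇒ K_v = 1/228 ⇒ A = (1/228)/(1/1824) = 8.

8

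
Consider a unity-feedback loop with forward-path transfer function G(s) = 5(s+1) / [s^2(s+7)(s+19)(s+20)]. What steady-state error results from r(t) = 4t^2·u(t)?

System type = 2 (two poles at s=0).
K_a = lim_{s→0} s^2·G(s) = 5·1 / (7·19·20) = 1/532.
r(t) = 4t^2 gives R(s) = 8/s^3.
e_ss = 8/K_a = 8/(1/532) = 4256.

4256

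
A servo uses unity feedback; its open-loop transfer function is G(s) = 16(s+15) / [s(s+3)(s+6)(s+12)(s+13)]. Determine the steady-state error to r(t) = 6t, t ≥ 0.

70.2

System type = 1 (one pole at s=0).
K_v = lim_{s→0} s·G(s) = 16·15 / (3·6·12·13) = 10/117.
e_ss = 6/K_v = 6/(10/117) = 70.2.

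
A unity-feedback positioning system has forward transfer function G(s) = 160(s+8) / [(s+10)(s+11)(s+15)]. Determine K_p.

The open loop has no poles at the origin → type 0 system.
K_p = lim_{s→0} G(s) = 160·8 / (10·11·15) = 128/165.

128/165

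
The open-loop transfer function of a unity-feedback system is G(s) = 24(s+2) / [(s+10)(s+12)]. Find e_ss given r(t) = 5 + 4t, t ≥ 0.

No free integrators in G(s): this is a type 0 system. Taking each input component in turn:
  • 5: e_ss = 5/(1+K_p) with K_p=0.4 → 25/7.
  • 4t: a type-0 system cannot track it, e_ss → ∞.
The unbounded component dominates.

infinity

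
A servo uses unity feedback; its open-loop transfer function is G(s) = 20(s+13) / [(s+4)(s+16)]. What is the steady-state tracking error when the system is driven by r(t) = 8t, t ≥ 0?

infinity

No free integrators in G(s): this is a type 0 system.
For a type-0 system K_v = 0, so e_ss to a ramp input is unbounded.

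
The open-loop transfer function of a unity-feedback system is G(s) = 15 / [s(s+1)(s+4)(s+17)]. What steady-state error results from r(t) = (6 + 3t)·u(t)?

G(s) has one factor of s in the denominator, so the system is type 1. By superposition:
  • 6: tracked with zero error.
  • 3t: e_ss = 3/K_v with K_v=15/68 → 13.6.
Total e_ss = 13.6.

13.6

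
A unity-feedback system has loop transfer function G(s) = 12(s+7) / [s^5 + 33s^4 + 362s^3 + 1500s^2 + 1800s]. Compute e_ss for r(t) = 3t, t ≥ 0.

The denominator has no term below 1800s — 1 pole at s=0, type 1.
K_v = lim_{s→0} s·G(s) = 12·7 / 1800 = 7/150.
e_ss = 3/K_v = 3/(7/150) = 450/7.

450/7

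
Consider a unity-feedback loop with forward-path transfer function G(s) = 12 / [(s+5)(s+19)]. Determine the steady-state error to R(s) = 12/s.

1140/107

The open loop has no poles at the origin → type 0 system.
K_p = lim_{s→0} G(s) = 12 / (5·19) = 12/95.
e_ss = 12/(1 + K_p) = 12/(107/95) = 1140/107.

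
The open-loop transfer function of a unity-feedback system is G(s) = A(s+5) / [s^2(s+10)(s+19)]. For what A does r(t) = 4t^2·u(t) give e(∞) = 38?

8

The open loop has two poles at the origin → type 2 system.
K_a = lim_{s→0} s^2·G(s) = A·5 / (10·19) = (1/38)·A.
e_ss = 8/K_a = 38 ⇒ K_a = 4/19 ⇒ A = (4/19)/(1/38) = 8.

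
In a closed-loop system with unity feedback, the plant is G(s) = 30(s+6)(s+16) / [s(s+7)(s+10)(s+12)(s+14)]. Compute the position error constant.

K_p = lim_{s→0} G(s); with 1 pole at the origin the limit diverges, so K_p = ∞.

infinity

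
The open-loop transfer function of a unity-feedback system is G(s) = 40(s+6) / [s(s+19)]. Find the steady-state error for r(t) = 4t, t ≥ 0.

One free integrator in G(s): this is a type 1 system.
K_v = lim_{s→0} s·G(s) = 40·6 / (19) = 240/19.
e_ss = 4/K_v = 4/(240/19) = 19/60.

19/60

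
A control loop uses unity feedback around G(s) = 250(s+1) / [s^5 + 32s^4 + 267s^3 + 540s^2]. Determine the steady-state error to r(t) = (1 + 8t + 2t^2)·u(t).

8.64

Factoring s^2 from the denominator leaves a polynomial with constant term 540, so the system is type 2. By superposition:
  • 1: tracked with zero error.
  • 8t: tracked with zero error.
  • 2t^2: e_ss = 4/K_a with K_a=25/54 → 8.64.
Total e_ss = 8.64.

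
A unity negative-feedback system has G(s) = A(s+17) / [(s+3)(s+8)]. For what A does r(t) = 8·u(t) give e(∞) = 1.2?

G(s) has no factors of s in the denominator, so the system is type 0.
K_p = lim_{s→0} G(s) = A·17 / (3·8) = (17/24)·A.
e_ss = 8/(1 + K_p) = 1.2 ⇒ 1 + (17/24)·A = 20/3 ⇒ A = 8.

8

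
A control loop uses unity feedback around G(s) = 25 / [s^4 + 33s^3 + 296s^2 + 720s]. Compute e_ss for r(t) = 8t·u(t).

230.4

The denominator has no term below 720s — 1 pole at s=0, type 1.
K_v = lim_{s→0} s·G(s) = 25 / 720 = 5/144.
e_ss = 8/K_v = 8/(5/144) = 230.4.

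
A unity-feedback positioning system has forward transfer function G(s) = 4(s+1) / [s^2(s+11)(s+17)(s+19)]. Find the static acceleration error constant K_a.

G(s) has two factors of s in the denominator, so the system is type 2.
K_a = lim_{s→0} s^2·G(s) = 4·1 / (11·17·19) = 4/3553.

4/3553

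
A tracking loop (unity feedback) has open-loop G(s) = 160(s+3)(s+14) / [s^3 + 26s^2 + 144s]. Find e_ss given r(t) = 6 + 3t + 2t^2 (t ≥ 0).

infinity

Factoring s from the denominator leaves a polynomial with constant term 144, so the system is type 1. Taking each input component in turn:
  • 6: tracked with zero error.
  • 3t: e_ss = 3/K_v with K_v=140/3 → 9/140.
  • 2t^2: a type-1 system cannot track it, e_ss → ∞.
The unbounded component dominates.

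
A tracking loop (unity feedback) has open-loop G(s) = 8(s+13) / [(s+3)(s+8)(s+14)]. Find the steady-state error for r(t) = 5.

System type = 0 (no poles at s=0).
K_p = lim_{s→0} G(s) = 8·13 / (3·8·14) = 13/42.
e_ss = 5/(1 + K_p) = 5/(55/42) = 42/11.

42/11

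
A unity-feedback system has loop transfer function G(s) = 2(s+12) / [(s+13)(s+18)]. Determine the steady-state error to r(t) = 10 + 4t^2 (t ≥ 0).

G(s) has no factors of s in the denominator, so the system is type 0. Taking each input component in turn:
  • 10: e_ss = 10/(1+K_p) with K_p=4/39 → 390/43.
  • 4t^2: a type-0 system cannot track it, e_ss → ∞.
The unbounded component dominates.

infinity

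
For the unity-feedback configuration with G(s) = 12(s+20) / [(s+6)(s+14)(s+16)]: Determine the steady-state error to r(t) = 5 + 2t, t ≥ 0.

infinity

No free integrators in G(s): this is a type 0 system. Taking each input component in turn:
  • 5: e_ss = 5/(1+K_p) with K_p=5/28 → 140/33.
  • 2t: a type-0 system cannot track it, e_ss → ∞.
The unbounded component dominates.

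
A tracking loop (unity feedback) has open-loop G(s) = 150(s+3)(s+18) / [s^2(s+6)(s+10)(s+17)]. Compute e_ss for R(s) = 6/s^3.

34/45

G(s) has two factors of s in the denominator, so the system is type 2.
K_a = lim_{s→0} s^2·G(s) = 150·3·18 / (6·10·17) = 135/17.
r(t) = 3t^2 gives R(s) = 6/s^3.
e_ss = 6/K_a = 6/(135/17) = 34/45.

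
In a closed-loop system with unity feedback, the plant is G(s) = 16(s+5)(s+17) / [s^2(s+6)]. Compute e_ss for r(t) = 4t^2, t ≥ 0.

Two free integrators in G(s): this is a type 2 system.
K_a = lim_{s→0} s^2·G(s) = 16·5·17 / (6) = 680/3.
r(t) = 4t^2 gives R(s) = 8/s^3.
e_ss = 8/K_a = 8/(680/3) = 3/85.

3/85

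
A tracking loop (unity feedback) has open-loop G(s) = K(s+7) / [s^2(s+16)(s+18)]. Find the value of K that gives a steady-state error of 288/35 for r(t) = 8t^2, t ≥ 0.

80

System type = 2 (two poles at s=0).
K_a = lim_{s→0} s^2·G(s) = K·7 / (16·18) = (7/288)·K.
e_ss = 16/K_a = 288/35 ⇒ K_a = 35/18 ⇒ K = (35/18)/(7/288) = 80.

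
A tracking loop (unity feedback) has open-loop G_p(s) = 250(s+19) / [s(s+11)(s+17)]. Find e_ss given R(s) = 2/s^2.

187/2375

The open loop has one pole at the origin → type 1 system.
K_v = lim_{s→0} s·G_p(s) = 250·19 / (11·17) = 4750/187.
e_ss = 2/K_v = 2/(4750/187) = 187/2375.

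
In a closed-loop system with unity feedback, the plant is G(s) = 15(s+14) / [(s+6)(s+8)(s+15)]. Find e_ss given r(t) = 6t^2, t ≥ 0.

infinity

The open loop has no poles at the origin → type 0 system.
For a type-0 system K_a = 0, so e_ss to a parabolic input is unbounded.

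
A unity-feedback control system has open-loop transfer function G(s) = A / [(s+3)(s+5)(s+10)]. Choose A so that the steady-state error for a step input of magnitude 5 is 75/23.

G(s) has no factors of s in the denominator, so the system is type 0.
K_p = lim_{s→0} G(s) = A / (3·5·10) = (1/150)·A.
e_ss = 5/(1 + K_p) = 75/23 ⇒ 1 + (1/150)·A = 23/15 ⇒ A = 80.

80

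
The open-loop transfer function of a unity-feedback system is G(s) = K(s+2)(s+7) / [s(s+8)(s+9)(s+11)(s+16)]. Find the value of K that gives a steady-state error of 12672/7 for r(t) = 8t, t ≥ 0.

4

One free integrator in G(s): this is a type 1 system.
K_v = lim_{s→0} s·G(s) = K·2·7 / (8·9·11·16) = (7/6336)·K.
e_ss = 8/K_v = 12672/7 ⇒ K_v = 7/1584 ⇒ K = (7/1584)/(7/6336) = 4.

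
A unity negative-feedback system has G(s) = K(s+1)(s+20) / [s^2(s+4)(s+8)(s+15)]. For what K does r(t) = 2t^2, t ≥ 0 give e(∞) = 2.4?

The open loop has two poles at the origin → type 2 system.
K_a = lim_{s→0} s^2·G(s) = K·1·20 / (4·8·15) = (1/24)·K.
e_ss = 4/K_a = 2.4 ⇒ K_a = 5/3 ⇒ K = (5/3)/(1/24) = 40.

40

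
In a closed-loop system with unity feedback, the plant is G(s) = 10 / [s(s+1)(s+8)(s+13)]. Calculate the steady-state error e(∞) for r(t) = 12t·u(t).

124.8

System type = 1 (one pole at s=0).
K_v = lim_{s→0} s·G(s) = 10 / (1·8·13) = 5/52.
e_ss = 12/K_v = 12/(5/52) = 124.8.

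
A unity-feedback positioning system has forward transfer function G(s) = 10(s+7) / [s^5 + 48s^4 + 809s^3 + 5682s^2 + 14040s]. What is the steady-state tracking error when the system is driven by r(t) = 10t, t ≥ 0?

14040/7

Factoring s from the denominator leaves a polynomial with constant term 14040, so the system is type 1.
K_v = lim_{s→0} s·G(s) = 10·7 / 14040 = 7/1404.
e_ss = 10/K_v = 10/(7/1404) = 14040/7.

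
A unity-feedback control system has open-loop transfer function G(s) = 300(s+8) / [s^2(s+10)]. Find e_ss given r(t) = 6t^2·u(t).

0.05

The open loop has two poles at the origin → type 2 system.
K_a = lim_{s→0} s^2·G(s) = 300·8 / (10) = 240.
r(t) = 6t^2 gives R(s) = 12/s^3.
e_ss = 12/K_a = 12/240 = 0.05.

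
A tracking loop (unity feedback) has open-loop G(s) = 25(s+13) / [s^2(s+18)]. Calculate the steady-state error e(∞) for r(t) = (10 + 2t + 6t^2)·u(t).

216/325

System type = 2 (two poles at s=0). Treating each term separately:
  • 10: tracked with zero error.
  • 2t: tracked with zero error.
  • 6t^2: e_ss = 12/K_a with K_a=325/18 → 216/325.
Total e_ss = 216/325.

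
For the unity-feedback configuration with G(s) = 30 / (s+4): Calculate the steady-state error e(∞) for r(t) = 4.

8/17

System type = 0 (no poles at s=0).
K_p = lim_{s→0} G(s) = 30 / (4) = 7.5.
e_ss = 4/(1 + K_p) = 4/8.5 = 8/17.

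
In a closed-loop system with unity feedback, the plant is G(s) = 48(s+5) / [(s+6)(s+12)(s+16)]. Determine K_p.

System type = 0 (no poles at s=0).
K_p = lim_{s→0} G(s) = 48·5 / (6·12·16) = 5/24.

5/24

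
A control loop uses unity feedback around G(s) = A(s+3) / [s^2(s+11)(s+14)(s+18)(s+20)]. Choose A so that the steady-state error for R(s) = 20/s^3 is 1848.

200

G(s) has two factors of s in the denominator, so the system is type 2.
K_a = lim_{s→0} s^2·G(s) = A·3 / (11·14·18·20) = (1/18480)·A.
e_ss = 20/K_a = 1848 ⇒ K_a = 5/462 ⇒ A = (5/462)/(1/18480) = 200.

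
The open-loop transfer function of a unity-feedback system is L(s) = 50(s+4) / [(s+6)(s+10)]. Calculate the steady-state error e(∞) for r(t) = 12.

The open loop has no poles at the origin → type 0 system.
K_p = lim_{s→0} L(s) = 50·4 / (6·10) = 10/3.
e_ss = 12/(1 + K_p) = 12/(13/3) = 36/13.

36/13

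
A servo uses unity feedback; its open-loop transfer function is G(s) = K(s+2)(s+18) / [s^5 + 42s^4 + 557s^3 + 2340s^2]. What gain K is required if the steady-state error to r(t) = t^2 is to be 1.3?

100

The denominator has no term below 2340s^2 — 2 poles at s=0, type 2.
K_a = lim_{s→0} s^2·G(s) = K·2·18 / 2340 = (1/65)·K.
e_ss = 2/K_a = 1.3 ⇒ K_a = 20/13 ⇒ K = (20/13)/(1/65) = 100.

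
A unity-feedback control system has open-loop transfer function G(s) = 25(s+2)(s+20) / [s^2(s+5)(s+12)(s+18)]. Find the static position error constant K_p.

infinity

K_p = lim_{s→0} G(s); with 2 poles at the origin the limit diverges, so K_p = ∞.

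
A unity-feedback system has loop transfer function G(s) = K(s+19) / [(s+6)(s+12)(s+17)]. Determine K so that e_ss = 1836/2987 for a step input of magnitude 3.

No free integrators in G(s): this is a type 0 system.
K_p = lim_{s→0} G(s) = K·19 / (6·12·17) = (19/1224)·K.
e_ss = 3/(1 + K_p) = 1836/2987 ⇒ 1 + (19/1224)·K = 2987/612 ⇒ K = 250.

250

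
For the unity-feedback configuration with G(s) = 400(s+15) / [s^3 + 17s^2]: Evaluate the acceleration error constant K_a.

Lowest-order denominator term is 17s^2, so the open loop has 2 poles at the origin → type 2 system.
K_a = lim_{s→0} s^2·G(s) = 400·15 / 17 = 6000/17.

6000/17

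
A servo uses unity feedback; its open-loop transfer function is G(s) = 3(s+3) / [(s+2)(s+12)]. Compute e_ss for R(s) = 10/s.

80/11

System type = 0 (no poles at s=0).
K_p = lim_{s→0} G(s) = 3·3 / (2·12) = 0.375.
e_ss = 10/(1 + K_p) = 10/1.375 = 80/11.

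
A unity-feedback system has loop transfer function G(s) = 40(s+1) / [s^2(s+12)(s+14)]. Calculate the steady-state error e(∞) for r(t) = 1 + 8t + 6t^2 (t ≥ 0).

50.4

The open loop has two poles at the origin → type 2 system. By superposition:
  • 1: tracked with zero error.
  • 8t: tracked with zero error.
  • 6t^2: e_ss = 12/K_a with K_a=5/21 → 50.4.
Total e_ss = 50.4.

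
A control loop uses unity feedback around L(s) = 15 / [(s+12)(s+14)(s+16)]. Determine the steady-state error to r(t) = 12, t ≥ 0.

L(s) has no factors of s in the denominator, so the system is type 0.
K_p = lim_{s→0} L(s) = 15 / (12·14·16) = 5/896.
e_ss = 12/(1 + K_p) = 12/(901/896) = 10752/901.

10752/901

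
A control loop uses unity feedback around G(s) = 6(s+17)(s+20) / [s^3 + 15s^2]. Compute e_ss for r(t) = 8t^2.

Factoring s^2 from the denominator leaves a polynomial with constant term 15, so the system is type 2.
K_a = lim_{s→0} s^2·G(s) = 6·17·20 / 15 = 136.
r(t) = 8t^2 gives R(s) = 16/s^3.
e_ss = 16/K_a = 16/136 = 2/17.

2/17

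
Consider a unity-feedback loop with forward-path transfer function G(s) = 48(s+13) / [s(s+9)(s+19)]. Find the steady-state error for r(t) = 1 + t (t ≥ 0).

57/208

One free integrator in G(s): this is a type 1 system. Taking each input component in turn:
  • 1: tracked with zero error.
  • t: e_ss = 1/K_v with K_v=208/57 → 57/208.
Total e_ss = 57/208.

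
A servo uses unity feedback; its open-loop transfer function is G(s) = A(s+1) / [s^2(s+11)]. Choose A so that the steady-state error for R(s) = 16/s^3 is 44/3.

12

Two free integrators in G(s): this is a type 2 system.
K_a = lim_{s→0} s^2·G(s) = A·1 / (11) = (1/11)·A.
e_ss = 16/K_a = 44/3 ⇒ K_a = 12/11 ⇒ A = (12/11)/(1/11) = 12.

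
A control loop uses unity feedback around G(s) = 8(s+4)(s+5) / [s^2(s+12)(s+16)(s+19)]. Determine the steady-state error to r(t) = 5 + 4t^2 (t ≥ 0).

G(s) has two factors of s in the denominator, so the system is type 2. By superposition:
  • 5: tracked with zero error.
  • 4t^2: e_ss = 8/K_a with K_a=5/114 → 182.4.
Total e_ss = 182.4.

182.4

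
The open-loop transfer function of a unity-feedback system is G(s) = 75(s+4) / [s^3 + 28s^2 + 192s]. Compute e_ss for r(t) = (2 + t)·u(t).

Factoring s from the denominator leaves a polynomial with constant term 192, so the system is type 1. By superposition:
  • 2: tracked with zero error.
  • t: e_ss = 1/K_v with K_v=1.5625 → 0.64.
Total e_ss = 0.64.

0.64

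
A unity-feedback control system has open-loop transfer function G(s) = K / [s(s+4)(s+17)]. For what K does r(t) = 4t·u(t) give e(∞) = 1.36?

System type = 1 (one pole at s=0).
K_v = lim_{s→0} s·G(s) = K / (4·17) = (1/68)·K.
e_ss = 4/K_v = 1.36 ⇒ K_v = 50/17 ⇒ K = (50/17)/(1/68) = 200.

200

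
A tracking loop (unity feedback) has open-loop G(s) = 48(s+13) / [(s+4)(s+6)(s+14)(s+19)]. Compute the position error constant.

13/133

G(s) has no factors of s in the denominator, so the system is type 0.
K_p = lim_{s→0} G(s) = 48·13 / (4·6·14·19) = 13/133.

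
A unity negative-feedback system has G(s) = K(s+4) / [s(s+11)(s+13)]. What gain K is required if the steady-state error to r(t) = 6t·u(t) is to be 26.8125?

8

The open loop has one pole at the origin → type 1 system.
K_v = lim_{s→0} s·G(s) = K·4 / (11·13) = (4/143)·K.
e_ss = 6/K_v = 26.8125 ⇒ K_v = 32/143 ⇒ K = (32/143)/(4/143) = 8.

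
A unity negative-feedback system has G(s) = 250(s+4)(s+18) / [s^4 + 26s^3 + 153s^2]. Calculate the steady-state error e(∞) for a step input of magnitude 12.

0

Factoring s^2 from the denominator leaves a polynomial with constant term 153, so the system is type 2.
K_p = ∞ for a type-2 system; e_ss to a step is zero.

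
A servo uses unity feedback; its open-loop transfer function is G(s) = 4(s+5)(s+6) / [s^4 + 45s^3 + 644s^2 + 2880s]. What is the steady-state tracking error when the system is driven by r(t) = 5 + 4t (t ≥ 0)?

Factoring s from the denominator leaves a polynomial with constant term 2880, so the system is type 1. Treating each term separately:
  • 5: tracked with zero error.
  • 4t: e_ss = 4/K_v with K_v=1/24 → 96.
Total e_ss = 96.

96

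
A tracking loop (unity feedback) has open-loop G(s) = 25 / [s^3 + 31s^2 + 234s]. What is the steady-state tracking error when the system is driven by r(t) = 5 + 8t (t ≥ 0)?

74.88

Lowest-order denominator term is 234s, so the open loop has 1 pole at the origin → type 1 system. Treating each term separately:
  • 5: tracked with zero error.
  • 8t: e_ss = 8/K_v with K_v=25/234 → 74.88.
Total e_ss = 74.88.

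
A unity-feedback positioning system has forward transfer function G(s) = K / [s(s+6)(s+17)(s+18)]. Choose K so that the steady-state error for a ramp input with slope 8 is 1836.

8

G(s) has one factor of s in the denominator, so the system is type 1.
K_v = lim_{s→0} s·G(s) = K / (6·17·18) = (1/1836)·K.
e_ss = 8/K_v = 1836 ⇒ K_v = 2/459 ⇒ K = (2/459)/(1/1836) = 8.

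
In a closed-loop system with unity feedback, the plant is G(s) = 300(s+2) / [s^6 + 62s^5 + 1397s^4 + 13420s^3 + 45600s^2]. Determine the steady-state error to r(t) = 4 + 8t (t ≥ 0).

Lowest-order denominator term is 45600s^2, so the open loop has 2 poles at the origin → type 2 system. Taking each input component in turn:
  • 4: tracked with zero error.
  • 8t: tracked with zero error.
Total e_ss = 0.

0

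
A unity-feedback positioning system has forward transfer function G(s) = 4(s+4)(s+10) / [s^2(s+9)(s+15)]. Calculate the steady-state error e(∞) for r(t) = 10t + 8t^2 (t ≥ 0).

13.5

Two free integrators in G(s): this is a type 2 system. Taking each input component in turn:
  • 10t: tracked with zero error.
  • 8t^2: e_ss = 16/K_a with K_a=32/27 → 13.5.
Total e_ss = 13.5.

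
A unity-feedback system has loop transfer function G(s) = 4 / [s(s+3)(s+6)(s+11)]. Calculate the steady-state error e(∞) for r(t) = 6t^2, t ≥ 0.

infinity

One free integrator in G(s): this is a type 1 system.
For a type-1 system K_a = 0, so e_ss to a parabolic input is unbounded.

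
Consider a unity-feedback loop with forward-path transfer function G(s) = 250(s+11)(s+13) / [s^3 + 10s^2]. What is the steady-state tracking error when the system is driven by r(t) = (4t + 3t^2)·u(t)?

Lowest-order denominator term is 10s^2, so the open loop has 2 poles at the origin → type 2 system. Treating each term separately:
  • 4t: tracked with zero error.
  • 3t^2: e_ss = 6/K_a with K_a=3575 → 6/3575.
Total e_ss = 6/3575.

6/3575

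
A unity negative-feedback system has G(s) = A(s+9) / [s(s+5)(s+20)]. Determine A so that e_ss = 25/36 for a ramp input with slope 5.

80

System type = 1 (one pole at s=0).
K_v = lim_{s→0} s·G(s) = A·9 / (5·20) = 0.09·A.
e_ss = 5/K_v = 25/36 ⇒ K_v = 7.2 ⇒ A = 7.2/0.09 = 80.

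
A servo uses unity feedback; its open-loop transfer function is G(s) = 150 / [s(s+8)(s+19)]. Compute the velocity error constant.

G(s) has one factor of s in the denominator, so the system is type 1.
K_v = lim_{s→0} s·G(s) = 150 / (8·19) = 75/76.

75/76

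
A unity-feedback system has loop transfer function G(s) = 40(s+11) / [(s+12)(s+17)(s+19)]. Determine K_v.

0

G(s) has no factors of s in the denominator, so the system is type 0.
K_v = lim_{s→0} s·G(s) = 0 (the extra factor of s kills the finite limit).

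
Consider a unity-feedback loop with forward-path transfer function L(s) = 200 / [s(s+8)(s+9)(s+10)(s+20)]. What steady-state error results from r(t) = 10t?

720

System type = 1 (one pole at s=0).
K_v = lim_{s→0} s·L(s) = 200 / (8·9·10·20) = 1/72.
e_ss = 10/K_v = 10/(1/72) = 720.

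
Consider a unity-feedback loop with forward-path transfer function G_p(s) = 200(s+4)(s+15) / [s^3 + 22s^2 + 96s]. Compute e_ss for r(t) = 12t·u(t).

0.096

The denominator has no term below 96s — 1 pole at s=0, type 1.
K_v = lim_{s→0} s·G_p(s) = 200·4·15 / 96 = 125.
e_ss = 12/K_v = 12/125 = 0.096.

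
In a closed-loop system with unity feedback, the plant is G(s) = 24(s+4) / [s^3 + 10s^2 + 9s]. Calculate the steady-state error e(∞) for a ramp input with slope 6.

Factoring s from the denominator leaves a polynomial with constant term 9, so the system is type 1.
K_v = lim_{s→0} s·G(s) = 24·4 / 9 = 32/3.
e_ss = 6/K_v = 6/(32/3) = 0.5625.

0.5625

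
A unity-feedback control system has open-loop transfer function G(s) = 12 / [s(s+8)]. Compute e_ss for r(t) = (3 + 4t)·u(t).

System type = 1 (one pole at s=0). Treating each term separately:
  • 3: tracked with zero error.
  • 4t: e_ss = 4/K_v with K_v=1.5 → 8/3.
Total e_ss = 8/3.

8/3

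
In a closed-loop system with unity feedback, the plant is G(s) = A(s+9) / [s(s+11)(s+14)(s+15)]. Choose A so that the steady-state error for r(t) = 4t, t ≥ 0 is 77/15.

System type = 1 (one pole at s=0).
K_v = lim_{s→0} s·G(s) = A·9 / (11·14·15) = (3/770)·A.
e_ss = 4/K_v = 77/15 ⇒ K_v = 60/77 ⇒ A = (60/77)/(3/770) = 200.

200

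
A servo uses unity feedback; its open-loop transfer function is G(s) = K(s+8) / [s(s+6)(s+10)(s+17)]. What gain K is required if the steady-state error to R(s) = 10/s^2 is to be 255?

5

One free integrator in G(s): this is a type 1 system.
K_v = lim_{s→0} s·G(s) = K·8 / (6·10·17) = (2/255)·K.
e_ss = 10/K_v = 255 ⇒ K_v = 2/51 ⇒ K = (2/51)/(2/255) = 5.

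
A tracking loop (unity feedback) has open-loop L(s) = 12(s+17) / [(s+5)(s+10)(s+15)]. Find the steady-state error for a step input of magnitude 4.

500/159

The open loop has no poles at the origin → type 0 system.
K_p = lim_{s→0} L(s) = 12·17 / (5·10·15) = 0.272.
e_ss = 4/(1 + K_p) = 4/1.272 = 500/159.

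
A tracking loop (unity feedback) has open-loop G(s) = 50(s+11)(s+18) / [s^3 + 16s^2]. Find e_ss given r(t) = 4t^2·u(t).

Factoring s^2 from the denominator leaves a polynomial with constant term 16, so the system is type 2.
K_a = lim_{s→0} s^2·G(s) = 50·11·18 / 16 = 618.75.
r(t) = 4t^2 gives R(s) = 8/s^3.
e_ss = 8/K_a = 8/618.75 = 32/2475.

32/2475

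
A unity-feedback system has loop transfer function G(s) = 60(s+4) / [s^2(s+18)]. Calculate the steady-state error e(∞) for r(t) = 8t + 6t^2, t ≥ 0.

System type = 2 (two poles at s=0). By superposition:
  • 8t: tracked with zero error.
  • 6t^2: e_ss = 12/K_a with K_a=40/3 → 0.9.
Total e_ss = 0.9.

0.9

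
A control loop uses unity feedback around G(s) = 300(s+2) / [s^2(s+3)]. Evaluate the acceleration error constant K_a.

200

System type = 2 (two poles at s=0).
K_a = lim_{s→0} s^2·G(s) = 300·2 / (3) = 200.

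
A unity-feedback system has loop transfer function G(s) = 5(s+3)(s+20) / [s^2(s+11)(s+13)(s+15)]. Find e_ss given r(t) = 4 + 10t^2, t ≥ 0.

143

Two free integrators in G(s): this is a type 2 system. Treating each term separately:
  • 4: tracked with zero error.
  • 10t^2: e_ss = 20/K_a with K_a=20/143 → 143.
Total e_ss = 143.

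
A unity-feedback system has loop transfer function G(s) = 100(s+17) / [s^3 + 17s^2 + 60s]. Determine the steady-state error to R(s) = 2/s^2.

6/85

Factoring s from the denominator leaves a polynomial with constant term 60, so the system is type 1.
K_v = lim_{s→0} s·G(s) = 100·17 / 60 = 85/3.
e_ss = 2/K_v = 2/(85/3) = 6/85.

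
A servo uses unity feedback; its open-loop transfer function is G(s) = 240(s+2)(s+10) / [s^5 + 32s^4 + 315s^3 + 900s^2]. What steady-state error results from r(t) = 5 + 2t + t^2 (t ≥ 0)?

0.375

Lowest-order denominator term is 900s^2, so the open loop has 2 poles at the origin → type 2 system. Taking each input component in turn:
  • 5: tracked with zero error.
  • 2t: tracked with zero error.
  • t^2: e_ss = 2/K_a with K_a=16/3 → 0.375.
Total e_ss = 0.375.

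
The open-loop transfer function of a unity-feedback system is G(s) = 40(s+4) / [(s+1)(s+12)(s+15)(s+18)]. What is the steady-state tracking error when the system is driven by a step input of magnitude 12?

972/85

G(s) has no factors of s in the denominator, so the system is type 0.
K_p = lim_{s→0} G(s) = 40·4 / (1·12·15·18) = 4/81.
e_ss = 12/(1 + K_p) = 12/(85/81) = 972/85.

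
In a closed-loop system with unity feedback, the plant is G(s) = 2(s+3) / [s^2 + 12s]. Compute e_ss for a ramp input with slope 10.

Factoring s from the denominator leaves a polynomial with constant term 12, so the system is type 1.
K_v = lim_{s→0} s·G(s) = 2·3 / 12 = 0.5.
e_ss = 10/K_v = 10/0.5 = 20.

20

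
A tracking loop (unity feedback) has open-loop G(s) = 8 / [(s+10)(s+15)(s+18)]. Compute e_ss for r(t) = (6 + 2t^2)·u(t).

infinity

G(s) has no factors of s in the denominator, so the system is type 0. Treating each term separately:
  • 6: e_ss = 6/(1+K_p) with K_p=2/675 → 4050/677.
  • 2t^2: a type-0 system cannot track it, e_ss → ∞.
The unbounded component dominates.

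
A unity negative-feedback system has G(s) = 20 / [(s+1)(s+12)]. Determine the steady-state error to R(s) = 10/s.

System type = 0 (no poles at s=0).
K_p = lim_{s→0} G(s) = 20 / (1·12) = 5/3.
e_ss = 10/(1 + K_p) = 10/(8/3) = 3.75.

3.75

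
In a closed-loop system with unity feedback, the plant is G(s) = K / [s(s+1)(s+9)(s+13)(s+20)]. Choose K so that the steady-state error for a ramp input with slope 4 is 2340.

4

One free integrator in G(s): this is a type 1 system.
K_v = lim_{s→0} s·G(s) = K / (1·9·13·20) = (1/2340)·K.
e_ss = 4/K_v = 2340 ⇒ K_v = 1/585 ⇒ K = (1/585)/(1/2340) = 4.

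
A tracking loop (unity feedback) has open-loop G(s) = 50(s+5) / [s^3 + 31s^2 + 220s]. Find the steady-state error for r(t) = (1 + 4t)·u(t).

Factoring s from the denominator leaves a polynomial with constant term 220, so the system is type 1. Treating each term separately:
  • 1: tracked with zero error.
  • 4t: e_ss = 4/K_v with K_v=25/22 → 3.52.
Total e_ss = 3.52.

3.52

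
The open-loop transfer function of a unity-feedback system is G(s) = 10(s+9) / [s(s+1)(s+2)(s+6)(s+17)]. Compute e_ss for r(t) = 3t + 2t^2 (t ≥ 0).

The open loop has one pole at the origin → type 1 system. By superposition:
  • 3t: e_ss = 3/K_v with K_v=15/34 → 6.8.
  • 2t^2: a type-1 system cannot track it, e_ss → ∞.
The unbounded component dominates.

infinity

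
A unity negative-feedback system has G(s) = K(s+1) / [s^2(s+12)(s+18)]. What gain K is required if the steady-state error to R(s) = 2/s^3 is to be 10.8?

G(s) has two factors of s in the denominator, so the system is type 2.
K_a = lim_{s→0} s^2·G(s) = K·1 / (12·18) = (1/216)·K.
e_ss = 2/K_a = 10.8 ⇒ K_a = 5/27 ⇒ K = (5/27)/(1/216) = 40.

40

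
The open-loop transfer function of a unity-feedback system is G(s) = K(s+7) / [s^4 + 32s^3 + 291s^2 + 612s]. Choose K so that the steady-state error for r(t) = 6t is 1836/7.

2

Factoring s from the denominator leaves a polynomial with constant term 612, so the system is type 1.
K_v = lim_{s→0} s·G(s) = K·7 / 612 = (7/612)·K.
e_ss = 6/K_v = 1836/7 ⇒ K_v = 7/306 ⇒ K = (7/306)/(7/612) = 2.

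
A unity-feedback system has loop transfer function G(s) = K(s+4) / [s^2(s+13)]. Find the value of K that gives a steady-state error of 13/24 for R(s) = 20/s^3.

The open loop has two poles at the origin → type 2 system.
K_a = lim_{s→0} s^2·G(s) = K·4 / (13) = (4/13)·K.
e_ss = 20/K_a = 13/24 ⇒ K_a = 480/13 ⇒ K = (480/13)/(4/13) = 120.

120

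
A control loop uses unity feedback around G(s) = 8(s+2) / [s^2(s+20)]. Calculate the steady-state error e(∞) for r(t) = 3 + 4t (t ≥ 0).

G(s) has two factors of s in the denominator, so the system is type 2. By superposition:
  • 3: tracked with zero error.
  • 4t: tracked with zero error.
Total e_ss = 0.

0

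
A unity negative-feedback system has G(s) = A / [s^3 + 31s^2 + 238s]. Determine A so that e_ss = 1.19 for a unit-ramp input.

200

Lowest-order denominator term is 238s, so the open loop has 1 pole at the origin → type 1 system.
K_v = lim_{s→0} s·G(s) = A / 238 = (1/238)·A.
e_ss = 1/K_v = 1.19 ⇒ K_v = 100/119 ⇒ A = (100/119)/(1/238) = 200.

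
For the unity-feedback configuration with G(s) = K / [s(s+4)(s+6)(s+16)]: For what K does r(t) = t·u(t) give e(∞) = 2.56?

150

One free integrator in G(s): this is a type 1 system.
K_v = lim_{s→0} s·G(s) = K / (4·6·16) = (1/384)·K.
e_ss = 1/K_v = 2.56 ⇒ K_v = 25/64 ⇒ K = (25/64)/(1/384) = 150.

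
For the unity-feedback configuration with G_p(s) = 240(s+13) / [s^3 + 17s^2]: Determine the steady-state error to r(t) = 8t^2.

Lowest-order denominator term is 17s^2, so the open loop has 2 poles at the origin → type 2 system.
K_a = lim_{s→0} s^2·G_p(s) = 240·13 / 17 = 3120/17.
r(t) = 8t^2 gives R(s) = 16/s^3.
e_ss = 16/K_a = 16/(3120/17) = 17/195.

17/195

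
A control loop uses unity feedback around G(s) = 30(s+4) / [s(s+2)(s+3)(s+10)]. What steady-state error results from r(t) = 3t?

1.5

The open loop has one pole at the origin → type 1 system.
K_v = lim_{s→0} s·G(s) = 30·4 / (2·3·10) = 2.
e_ss = 3/K_v = 3/2 = 1.5.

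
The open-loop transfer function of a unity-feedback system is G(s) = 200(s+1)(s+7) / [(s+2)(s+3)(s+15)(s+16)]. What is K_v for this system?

0

No free integrators in G(s): this is a type 0 system.
K_v = lim_{s→0} s·G(s) = 0 (the extra factor of s kills the finite limit).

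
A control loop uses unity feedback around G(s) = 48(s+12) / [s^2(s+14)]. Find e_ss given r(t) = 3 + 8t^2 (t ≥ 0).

7/18

System type = 2 (two poles at s=0). Taking each input component in turn:
  • 3: tracked with zero error.
  • 8t^2: e_ss = 16/K_a with K_a=288/7 → 7/18.
Total e_ss = 7/18.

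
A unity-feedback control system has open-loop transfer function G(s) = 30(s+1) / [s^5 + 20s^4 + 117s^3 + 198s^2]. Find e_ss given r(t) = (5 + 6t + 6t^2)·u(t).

79.2

Lowest-order denominator term is 198s^2, so the open loop has 2 poles at the origin → type 2 system. Taking each input component in turn:
  • 5: tracked with zero error.
  • 6t: tracked with zero error.
  • 6t^2: e_ss = 12/K_a with K_a=5/33 → 79.2.
Total e_ss = 79.2.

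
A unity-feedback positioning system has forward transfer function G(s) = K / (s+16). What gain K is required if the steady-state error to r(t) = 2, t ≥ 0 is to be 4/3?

8

System type = 0 (no poles at s=0).
K_p = lim_{s→0} G(s) = K / (16) = 0.0625·K.
e_ss = 2/(1 + K_p) = 4/3 ⇒ 1 + 0.0625·K = 1.5 ⇒ K = 8.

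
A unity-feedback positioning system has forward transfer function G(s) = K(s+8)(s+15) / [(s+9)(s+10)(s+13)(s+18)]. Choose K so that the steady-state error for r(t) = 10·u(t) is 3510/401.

System type = 0 (no poles at s=0).
K_p = lim_{s→0} G(s) = K·8·15 / (9·10·13·18) = (2/351)·K.
e_ss = 10/(1 + K_p) = 3510/401 ⇒ 1 + (2/351)·K = 401/351 ⇒ K = 25.

25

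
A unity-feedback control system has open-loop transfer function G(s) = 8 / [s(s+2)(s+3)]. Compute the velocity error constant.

System type = 1 (one pole at s=0).
K_v = lim_{s→0} s·G(s) = 8 / (2·3) = 4/3.

4/3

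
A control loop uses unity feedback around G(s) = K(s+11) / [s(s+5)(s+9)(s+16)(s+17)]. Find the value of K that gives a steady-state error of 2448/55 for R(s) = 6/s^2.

The open loop has one pole at the origin → type 1 system.
K_v = lim_{s→0} s·G(s) = K·11 / (5·9·16·17) = (11/12240)·K.
e_ss = 6/K_v = 2448/55 ⇒ K_v = 55/408 ⇒ K = (55/408)/(11/12240) = 150.

150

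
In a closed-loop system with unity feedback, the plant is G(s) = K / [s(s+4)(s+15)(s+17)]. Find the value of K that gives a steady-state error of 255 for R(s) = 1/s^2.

4

The open loop has one pole at the origin → type 1 system.
K_v = lim_{s→0} s·G(s) = K / (4·15·17) = (1/1020)·K.
e_ss = 1/K_v = 255 ⇒ K_v = 1/255 ⇒ K = (1/255)/(1/1020) = 4.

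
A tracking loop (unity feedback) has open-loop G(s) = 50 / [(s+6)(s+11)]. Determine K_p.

G(s) has no factors of s in the denominator, so the system is type 0.
K_p = lim_{s→0} G(s) = 50 / (6·11) = 25/33.

25/33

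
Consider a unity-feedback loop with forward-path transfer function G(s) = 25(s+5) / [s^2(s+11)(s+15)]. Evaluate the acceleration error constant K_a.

G(s) has two factors of s in the denominator, so the system is type 2.
K_a = lim_{s→0} s^2·G(s) = 25·5 / (11·15) = 25/33.

25/33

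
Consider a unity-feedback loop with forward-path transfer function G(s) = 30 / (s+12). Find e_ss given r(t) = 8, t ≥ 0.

The open loop has no poles at the origin → type 0 system.
K_p = lim_{s→0} G(s) = 30 / (12) = 2.5.
e_ss = 8/(1 + K_p) = 8/3.5 = 16/7.

16/7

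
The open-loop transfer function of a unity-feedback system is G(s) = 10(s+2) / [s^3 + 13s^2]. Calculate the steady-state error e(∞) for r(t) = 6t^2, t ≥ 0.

Lowest-order denominator term is 13s^2, so the open loop has 2 poles at the origin → type 2 system.
K_a = lim_{s→0} s^2·G(s) = 10·2 / 13 = 20/13.
r(t) = 6t^2 gives R(s) = 12/s^3.
e_ss = 12/K_a = 12/(20/13) = 7.8.

7.8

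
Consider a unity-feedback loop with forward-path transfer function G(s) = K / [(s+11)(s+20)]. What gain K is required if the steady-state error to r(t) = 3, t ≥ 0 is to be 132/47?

15

G(s) has no factors of s in the denominator, so the system is type 0.
K_p = lim_{s→0} G(s) = K / (11·20) = (1/220)·K.
e_ss = 3/(1 + K_p) = 132/47 ⇒ 1 + (1/220)·K = 47/44 ⇒ K = 15.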